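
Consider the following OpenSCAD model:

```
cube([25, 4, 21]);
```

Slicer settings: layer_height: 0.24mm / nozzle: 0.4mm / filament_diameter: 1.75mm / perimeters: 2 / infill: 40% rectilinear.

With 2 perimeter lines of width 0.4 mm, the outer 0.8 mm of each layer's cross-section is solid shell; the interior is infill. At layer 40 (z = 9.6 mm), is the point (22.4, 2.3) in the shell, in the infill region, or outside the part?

infill

At z = 9.6 mm: the cube is present — its section is the full 25×4 rectangle. Overall, the cross-section is a single solid region. The nearest boundary edge runs (25.00, 4.00)→(0.00, 4.00); distance from the point to it = 1.70 mm. The point is inside the cross-section and 1.70 mm from the nearest boundary — more than the 0.8 mm shell width (2 × 0.4), so it's in the infill interior.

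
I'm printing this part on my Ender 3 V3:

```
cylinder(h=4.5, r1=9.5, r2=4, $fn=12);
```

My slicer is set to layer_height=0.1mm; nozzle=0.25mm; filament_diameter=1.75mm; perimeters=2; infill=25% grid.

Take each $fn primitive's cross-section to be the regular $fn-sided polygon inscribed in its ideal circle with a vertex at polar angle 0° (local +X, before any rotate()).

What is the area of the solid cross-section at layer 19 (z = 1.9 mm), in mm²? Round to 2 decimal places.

At z = 1.9 mm: the cone: at t=0.422 of its height the radius interpolates to r₁+(r₂−r₁)t = 7.178, giving a regular 12-gon of that circumradius (area = (12/2)·7.178²·sin(360°/12) = 154.56 mm²). Overall, the cross-section is a single solid region. Net area = 154.56 mm².

154.56 mm²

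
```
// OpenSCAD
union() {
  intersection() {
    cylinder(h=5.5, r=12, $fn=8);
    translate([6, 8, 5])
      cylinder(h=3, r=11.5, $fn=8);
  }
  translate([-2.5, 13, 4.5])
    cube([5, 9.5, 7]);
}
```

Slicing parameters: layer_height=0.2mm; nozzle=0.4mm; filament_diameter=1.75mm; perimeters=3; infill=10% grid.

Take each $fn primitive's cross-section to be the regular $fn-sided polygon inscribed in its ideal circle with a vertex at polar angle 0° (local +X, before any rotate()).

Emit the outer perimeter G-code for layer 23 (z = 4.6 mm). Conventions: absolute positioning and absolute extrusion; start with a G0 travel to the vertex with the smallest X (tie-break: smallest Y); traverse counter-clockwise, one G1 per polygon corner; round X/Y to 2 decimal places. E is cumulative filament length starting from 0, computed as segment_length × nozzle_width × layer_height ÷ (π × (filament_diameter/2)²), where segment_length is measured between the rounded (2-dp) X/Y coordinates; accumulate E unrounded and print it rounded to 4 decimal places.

G0 X-2.50 Y13.00 Z4.60
G1 X2.50 Y13.00 E0.1663
G1 X2.50 Y22.50 E0.4823
G1 X-2.50 Y22.50 E0.6486
G1 X-2.50 Y13.00 E0.9645

At z = 4.6 mm: the cylinder: section is a regular 8-gon, circumradius r=12; the cylinder at (6, 8) does not reach this height (z outside [5, 8]); Keeping only the common overlap: at least one operand is absent at this height, so nothing remains; the cube at (-2.5, 13) is present — its section is the full 5×9.5 rectangle; Merging all regions: only the 5×9.5 cube at (-2.5, 13) is present, so the union is just that shape — 1 connected region. The outline is a single polygon with 4 vertices. Extrusion per mm of travel: 0.4 × 0.2 / (π × 0.875²) = 0.033260. Accumulating E over each segment gives final E = 0.9645.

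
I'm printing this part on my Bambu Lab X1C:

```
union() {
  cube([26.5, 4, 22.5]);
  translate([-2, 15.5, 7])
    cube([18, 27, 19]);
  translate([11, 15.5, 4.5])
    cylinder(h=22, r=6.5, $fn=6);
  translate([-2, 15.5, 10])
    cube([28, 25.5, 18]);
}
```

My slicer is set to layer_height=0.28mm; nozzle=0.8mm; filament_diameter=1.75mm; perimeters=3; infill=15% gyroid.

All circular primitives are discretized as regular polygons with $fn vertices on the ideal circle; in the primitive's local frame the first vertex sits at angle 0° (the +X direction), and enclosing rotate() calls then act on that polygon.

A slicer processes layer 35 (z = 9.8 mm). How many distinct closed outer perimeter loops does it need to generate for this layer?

2

At z = 9.8 mm: the cube (footprint 26.5×4) is included at this height; the 18×27 cube at (-2, 15.5) contributes its full rectangle; the r=6.5 cylinder at (11, 15.5) gives a regular 6-gon of circumradius 6.5 (constant along its height); the cube at (-2, 15.5) does not reach this height (z outside [10, 28]); Merging all regions: the regions partially overlap (shared area 52.94 mm²), so overlapping operands fuse into one piece — 2 connected regions. The result has 2 disconnected regions.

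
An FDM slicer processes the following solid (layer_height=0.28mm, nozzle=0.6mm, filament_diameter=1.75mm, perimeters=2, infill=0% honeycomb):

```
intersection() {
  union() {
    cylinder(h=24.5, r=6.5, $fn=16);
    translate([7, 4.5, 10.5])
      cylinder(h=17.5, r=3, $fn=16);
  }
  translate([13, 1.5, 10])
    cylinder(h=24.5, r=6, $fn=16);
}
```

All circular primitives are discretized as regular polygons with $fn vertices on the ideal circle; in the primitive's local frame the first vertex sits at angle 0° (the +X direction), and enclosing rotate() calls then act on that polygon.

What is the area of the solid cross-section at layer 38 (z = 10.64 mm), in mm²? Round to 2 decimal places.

7.99 mm²

At z = 10.64 mm: the cylinder: section is a regular 16-gon, circumradius r=6.5 (area = (16/2)·6.500²·sin(360°/16) = 129.35 mm²); the cylinder at (7, 4.5): section is a regular 16-gon, circumradius r=3 (area = (16/2)·3.000²·sin(360°/16) = 27.55 mm²); Taking the union: the regions partially overlap — summed areas 156.90 mm² minus the doubly-counted overlap 2.87 mm² gives 154.03 mm² — area = 154.03 mm²; the cylinder at (13, 1.5): section is a regular 16-gon, circumradius r=6 (area = (16/2)·6.000²·sin(360°/16) = 110.21 mm²); Keeping only the common overlap: the r=6 cylinder at (13, 1.5) partially overlaps the result so far; clipping to the common part keeps 7.99 mm² — area = 7.99 mm². Overall, the cross-section is a single solid region. Net area = 7.99 mm².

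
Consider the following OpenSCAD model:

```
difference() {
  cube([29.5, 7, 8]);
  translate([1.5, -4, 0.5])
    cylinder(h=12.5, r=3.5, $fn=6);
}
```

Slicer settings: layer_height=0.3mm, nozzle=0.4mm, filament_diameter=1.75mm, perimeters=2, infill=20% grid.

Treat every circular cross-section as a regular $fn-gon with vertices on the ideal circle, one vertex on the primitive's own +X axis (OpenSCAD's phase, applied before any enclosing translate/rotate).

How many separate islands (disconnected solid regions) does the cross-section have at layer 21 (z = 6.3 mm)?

1

At z = 6.3 mm: the cube is present — its section is the full 29.5×7 rectangle; the cylinder at (1.5, -4): section is a regular 6-gon, circumradius r=3.5; After the difference (first − rest): starting from the 29.5×7 cube, the r=3.5 cylinder at (1.5, -4) misses the remaining region (no effect) — 1 connected region. Overall, the cross-section is a single solid region. Island count = 1.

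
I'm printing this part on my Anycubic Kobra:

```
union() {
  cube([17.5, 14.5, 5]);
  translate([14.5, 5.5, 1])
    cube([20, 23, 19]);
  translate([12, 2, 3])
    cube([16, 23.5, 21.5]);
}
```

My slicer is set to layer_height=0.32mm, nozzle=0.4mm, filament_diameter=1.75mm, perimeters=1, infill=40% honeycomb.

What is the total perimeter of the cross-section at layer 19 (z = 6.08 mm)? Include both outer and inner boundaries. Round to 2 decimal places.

At z = 6.08 mm: the cube does not reach this height (z outside [0, 5]); the cube at (14.5, 5.5) (footprint 20×23) is included at this height (perimeter 86.00 mm); the 16×23.5 cube at (12, 2) contributes its full rectangle (perimeter 79.00 mm); Taking the union: the regions partially overlap (shared area 270.00 mm²), so the edge portions inside another operand are dropped and the merged outline is re-measured after clipping — boundary = 98.00 mm. Overall, the cross-section is a single solid region. Total boundary length (outer) = 98.00 mm.

98.00 mm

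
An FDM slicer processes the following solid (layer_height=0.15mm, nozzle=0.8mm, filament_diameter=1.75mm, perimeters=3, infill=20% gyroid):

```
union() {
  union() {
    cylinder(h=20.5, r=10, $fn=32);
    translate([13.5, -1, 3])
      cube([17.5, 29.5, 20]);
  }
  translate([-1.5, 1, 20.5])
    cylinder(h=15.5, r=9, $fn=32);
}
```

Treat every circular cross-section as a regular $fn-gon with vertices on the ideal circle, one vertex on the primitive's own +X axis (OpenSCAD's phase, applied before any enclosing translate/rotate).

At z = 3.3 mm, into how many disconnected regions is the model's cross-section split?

At z = 3.3 mm: the r=10 cylinder contributes a regular 32-gon of circumradius 10; the 17.5×29.5 cube at (13.5, -1) contributes its full rectangle; Combining (union): the 2 present regions are separate (no shared area or edge), so areas and boundary lengths simply add and each stays a separate island — 2 connected regions; the cylinder at (-1.5, 1) does not reach this height (z outside [20.5, 36]); Combining (union): only that combined region is present, so the union is just that shape — 2 connected regions. The result has 2 disconnected regions.

2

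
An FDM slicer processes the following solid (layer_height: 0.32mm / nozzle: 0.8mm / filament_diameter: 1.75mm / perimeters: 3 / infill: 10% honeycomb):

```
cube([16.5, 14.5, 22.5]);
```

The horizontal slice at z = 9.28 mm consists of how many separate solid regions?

At z = 9.28 mm: the cube (footprint 16.5×14.5) is included at this height. The result has 1 disconnected region.

1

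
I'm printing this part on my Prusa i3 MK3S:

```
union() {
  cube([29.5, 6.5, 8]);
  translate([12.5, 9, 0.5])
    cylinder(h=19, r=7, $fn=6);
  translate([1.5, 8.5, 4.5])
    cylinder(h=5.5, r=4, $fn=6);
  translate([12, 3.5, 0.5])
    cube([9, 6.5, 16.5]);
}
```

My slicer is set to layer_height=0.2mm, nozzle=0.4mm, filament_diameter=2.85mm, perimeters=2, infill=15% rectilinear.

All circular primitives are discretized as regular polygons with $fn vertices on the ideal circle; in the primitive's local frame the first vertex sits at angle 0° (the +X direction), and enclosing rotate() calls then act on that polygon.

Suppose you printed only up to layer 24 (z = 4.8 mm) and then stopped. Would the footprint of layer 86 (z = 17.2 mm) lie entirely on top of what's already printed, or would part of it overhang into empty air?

Compare the two slices. At z = 4.8: the cube is present — its section is the full 29.5×6.5 rectangle (area 191.75 mm²); the r=7 cylinder at (12.5, 9) gives a regular 6-gon of circumradius 7 (constant along its height) (area = (6/2)·7.000²·sin(360°/6) = 127.31 mm²); the cylinder at (1.5, 8.5): section is a regular 6-gon, circumradius r=4 (area = (6/2)·4.000²·sin(360°/6) = 41.57 mm²); the cube at (12, 3.5) is present — its section is the full 9×6.5 rectangle (area 58.50 mm²); Combining (union): the regions partially overlap — summed areas 419.12 mm² minus the doubly-counted overlap 89.16 mm² gives 329.96 mm² — area = 329.96 mm². At z = 17.2: the cube does not reach this height (z outside [0, 8]); the r=7 cylinder at (12.5, 9) gives a regular 6-gon of circumradius 7 (constant along its height) (area = (6/2)·7.000²·sin(360°/6) = 127.31 mm²); the cylinder at (1.5, 8.5) is absent (z outside [4.5, 10]); the cube at (12, 3.5) is not intersected at this z (z outside [0.5, 17]); Merging all regions: only the r=7 cylinder at (12.5, 9) is present, so the union is just that shape — area = 127.31 mm². Checking containment: the cross-section at z = 17.2 is a subset of the cross-section at z = 4.8.

entirely on top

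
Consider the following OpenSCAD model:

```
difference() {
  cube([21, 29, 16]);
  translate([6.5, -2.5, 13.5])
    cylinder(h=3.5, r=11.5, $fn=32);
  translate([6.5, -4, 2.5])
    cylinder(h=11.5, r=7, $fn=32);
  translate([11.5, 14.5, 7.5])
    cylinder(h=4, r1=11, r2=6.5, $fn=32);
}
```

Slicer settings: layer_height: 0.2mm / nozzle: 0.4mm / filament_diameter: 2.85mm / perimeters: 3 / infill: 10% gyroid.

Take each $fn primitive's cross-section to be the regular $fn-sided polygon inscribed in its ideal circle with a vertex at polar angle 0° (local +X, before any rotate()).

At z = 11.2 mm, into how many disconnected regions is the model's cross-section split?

At z = 11.2 mm: the 21×29 cube contributes its full rectangle; the cylinder at (6.5, -2.5) is absent (z outside [13.5, 17]); the r=7 cylinder at (6.5, -4) gives a regular 32-gon of circumradius 7 (constant along its height); the cone at (11.5, 14.5) contributes a regular 32-gon of circumradius 6.838 (interpolated between r1=11 and r2=6.5 at t=0.925); After the difference (first − rest): starting from the 21×29 cube, the r=7 cylinder at (6.5, -4) partially overlaps it — only the 23.88 mm² overlap (of its 152.95 mm²) is removed, clipping the outline; the cone at (11.5, 14.5) lies wholly inside it (removes its full 145.93 mm² and its 42.89 mm outline becomes a hole wall) — 1 connected region with 1 hole. The result has 1 disconnected region.

1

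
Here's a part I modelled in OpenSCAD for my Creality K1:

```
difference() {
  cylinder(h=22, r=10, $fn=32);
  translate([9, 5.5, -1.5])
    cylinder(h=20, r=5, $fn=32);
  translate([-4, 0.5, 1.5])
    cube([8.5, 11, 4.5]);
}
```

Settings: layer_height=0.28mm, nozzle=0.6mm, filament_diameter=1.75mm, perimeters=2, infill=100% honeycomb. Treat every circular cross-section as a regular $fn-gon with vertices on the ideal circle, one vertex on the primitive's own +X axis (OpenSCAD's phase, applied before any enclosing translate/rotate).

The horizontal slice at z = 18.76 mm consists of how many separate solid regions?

At z = 18.76 mm: the r=10 cylinder gives a regular 32-gon of circumradius 10 (constant along its height); the cylinder at (9, 5.5) is not intersected at this z (z outside [-1.5, 18.5]); the cube at (-4, 0.5) is absent (z outside [1.5, 6]); After the difference (first − rest): none of the subtracted shapes is present at this height, so the r=10 cylinder is unchanged — 1 connected region. The result has 1 disconnected region.

1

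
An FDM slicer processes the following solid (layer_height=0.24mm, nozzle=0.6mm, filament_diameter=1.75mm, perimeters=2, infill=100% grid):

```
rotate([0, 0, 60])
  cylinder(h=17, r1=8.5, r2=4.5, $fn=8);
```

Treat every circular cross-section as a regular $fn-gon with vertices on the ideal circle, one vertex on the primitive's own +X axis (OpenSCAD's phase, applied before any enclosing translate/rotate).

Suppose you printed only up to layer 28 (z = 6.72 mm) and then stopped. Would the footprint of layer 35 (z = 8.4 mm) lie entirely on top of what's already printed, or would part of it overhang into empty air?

Compare the two slices. At z = 6.72: the cone (r1=8.5→r2=4.5) has section circumradius 6.919 here — a regular 8-gon (area = (8/2)·6.919²·sin(360°/8) = 135.40 mm²); (rotated 60° about Z; rotation is an isometry so areas/perimeters/island counts are preserved). At z = 8.4: the cone (r1=8.5→r2=4.5) has section circumradius 6.524 here — a regular 8-gon (area = (8/2)·6.524²·sin(360°/8) = 120.37 mm²); (whole slice rotated 60° about Z — lengths, areas and connectivity unchanged). Checking containment: the cross-section at z = 8.4 is a subset of the cross-section at z = 6.72.

entirely on top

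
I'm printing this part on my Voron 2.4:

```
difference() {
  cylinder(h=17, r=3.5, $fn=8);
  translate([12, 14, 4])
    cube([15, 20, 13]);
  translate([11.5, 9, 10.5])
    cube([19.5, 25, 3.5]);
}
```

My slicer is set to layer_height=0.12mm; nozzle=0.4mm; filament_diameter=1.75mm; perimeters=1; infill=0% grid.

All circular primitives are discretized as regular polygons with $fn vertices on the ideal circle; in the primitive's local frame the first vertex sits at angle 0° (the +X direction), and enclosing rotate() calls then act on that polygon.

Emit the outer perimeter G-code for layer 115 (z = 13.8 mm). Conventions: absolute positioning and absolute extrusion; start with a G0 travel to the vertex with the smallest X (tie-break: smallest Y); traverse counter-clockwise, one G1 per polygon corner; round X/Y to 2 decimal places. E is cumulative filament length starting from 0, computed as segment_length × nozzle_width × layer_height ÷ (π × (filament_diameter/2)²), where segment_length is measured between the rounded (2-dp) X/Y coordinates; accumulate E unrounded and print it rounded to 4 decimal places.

At z = 13.8 mm: the r=3.5 cylinder gives a regular 8-gon of circumradius 3.5 (constant along its height); the cube at (12, 14) (footprint 15×20) is included at this height; the cube at (11.5, 9) (footprint 19.5×25) is included at this height; Subtracting the remaining from the first: starting from the r=3.5 cylinder, the 15×20 cube at (12, 14) misses the remaining region (no effect); the 19.5×25 cube at (11.5, 9) misses the remaining region (no effect) — 1 connected region. The outline is a single polygon with 8 vertices. Extrusion per mm of travel: 0.4 × 0.12 / (π × 0.875²) = 0.019956. Accumulating E over each segment gives final E = 0.4272.

G0 X-3.50 Y0.00 Z13.80
G1 X-2.47 Y-2.47 E0.0534
G1 X0.00 Y-3.50 E0.1068
G1 X2.47 Y-2.47 E0.1602
G1 X3.50 Y0.00 E0.2136
G1 X2.47 Y2.47 E0.2670
G1 X0.00 Y3.50 E0.3204
G1 X-2.47 Y2.47 E0.3738
G1 X-3.50 Y0.00 E0.4272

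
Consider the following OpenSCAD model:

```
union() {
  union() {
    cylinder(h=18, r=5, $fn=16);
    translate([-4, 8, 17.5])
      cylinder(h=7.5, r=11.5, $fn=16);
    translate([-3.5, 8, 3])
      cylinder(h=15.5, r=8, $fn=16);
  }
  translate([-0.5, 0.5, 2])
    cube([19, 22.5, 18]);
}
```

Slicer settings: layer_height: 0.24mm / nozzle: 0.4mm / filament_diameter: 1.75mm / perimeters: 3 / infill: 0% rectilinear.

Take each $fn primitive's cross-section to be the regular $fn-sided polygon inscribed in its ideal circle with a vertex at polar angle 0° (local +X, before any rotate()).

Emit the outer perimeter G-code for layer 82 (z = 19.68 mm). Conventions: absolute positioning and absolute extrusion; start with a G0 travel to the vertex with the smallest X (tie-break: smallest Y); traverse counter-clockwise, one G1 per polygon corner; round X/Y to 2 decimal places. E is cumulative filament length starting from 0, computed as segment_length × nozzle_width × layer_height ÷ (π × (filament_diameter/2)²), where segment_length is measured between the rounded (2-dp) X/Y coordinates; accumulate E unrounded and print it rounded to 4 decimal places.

At z = 19.68 mm: the cylinder is absent (z outside [0, 18]); the r=11.5 cylinder at (-4, 8) gives a regular 16-gon of circumradius 11.5 (constant along its height); the cylinder at (-3.5, 8) does not reach this height (z outside [3, 18.5]); Combining (union): only the r=11.5 cylinder at (-4, 8) is present, so the union is just that shape — 1 connected region; the cube at (-0.5, 0.5) (footprint 19×22.5) is included at this height; Combining (union): the regions partially overlap (shared area 114.34 mm²), so overlapping operands fuse into one piece — 1 connected region. The outline is a single polygon with 16 vertices. Extrusion per mm of travel: 0.4 × 0.24 / (π × 0.875²) = 0.039912. Accumulating E over each segment gives final E = 4.3439.

G0 X-15.50 Y8.00 Z19.68
G1 X-14.62 Y3.60 E0.1791
G1 X-12.13 Y-0.13 E0.3581
G1 X-8.40 Y-2.62 E0.5371
G1 X-4.00 Y-3.50 E0.7162
G1 X0.40 Y-2.62 E0.8953
G1 X4.13 Y-0.13 E1.0743
G1 X4.55 Y0.50 E1.1045
G1 X18.50 Y0.50 E1.6613
G1 X18.50 Y23.00 E2.5593
G1 X-0.50 Y23.00 E3.3176
G1 X-0.50 Y18.80 E3.4852
G1 X-4.00 Y19.50 E3.6277
G1 X-8.40 Y18.62 E3.8068
G1 X-12.13 Y16.13 E3.9858
G1 X-14.62 Y12.40 E4.1648
G1 X-15.50 Y8.00 E4.3439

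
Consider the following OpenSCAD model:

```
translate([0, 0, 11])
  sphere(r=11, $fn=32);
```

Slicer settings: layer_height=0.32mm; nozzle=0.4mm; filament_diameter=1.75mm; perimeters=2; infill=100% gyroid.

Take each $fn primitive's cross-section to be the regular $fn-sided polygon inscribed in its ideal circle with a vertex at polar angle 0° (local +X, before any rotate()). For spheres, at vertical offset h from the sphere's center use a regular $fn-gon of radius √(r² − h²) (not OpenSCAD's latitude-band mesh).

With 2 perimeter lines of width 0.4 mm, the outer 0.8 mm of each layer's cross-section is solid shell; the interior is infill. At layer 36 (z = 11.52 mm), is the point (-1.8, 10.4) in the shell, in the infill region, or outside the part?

shell

At z = 11.52 mm: the r=11 sphere contributes a regular 32-gon of circumradius √(11²−0.52²) = 10.988. Overall, the cross-section is a single solid region. The nearest boundary edge runs (0.00, 10.99)→(-2.14, 10.78); distance from the point to it = 0.41 mm. The point is inside the cross-section, 0.41 mm from the nearest boundary — within the 0.8 mm shell band (2 × 0.4).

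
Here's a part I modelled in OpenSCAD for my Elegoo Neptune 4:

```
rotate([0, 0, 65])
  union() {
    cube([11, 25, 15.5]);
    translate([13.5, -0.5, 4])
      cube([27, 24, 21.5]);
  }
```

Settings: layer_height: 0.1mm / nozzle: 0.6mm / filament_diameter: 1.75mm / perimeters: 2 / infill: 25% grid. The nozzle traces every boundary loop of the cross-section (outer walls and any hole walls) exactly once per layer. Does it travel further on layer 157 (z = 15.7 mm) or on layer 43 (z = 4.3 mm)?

layer 43 (z = 4.3 mm)

Layer 157 (z = 15.7): the cube is absent (z outside [0, 15.5]); the cube at (13.5, -0.5) (footprint 27×24) is included at this height (perimeter 102.00 mm); Combining (union): only the 27×24 cube at (13.5, -0.5) is present, so the union is just that shape — boundary = 102.00 mm; (whole slice rotated 65° about Z — lengths, areas and connectivity unchanged). So its perimeter = 102.00 mm. Layer 43 (z = 4.3): the cube (footprint 11×25) is included at this height (perimeter 72.00 mm); the cube at (13.5, -0.5) is present — its section is the full 27×24 rectangle (perimeter 102.00 mm); Combining (union): the 2 present regions are separate (no shared area or edge), so areas and boundary lengths simply add and each stays a separate island — boundary = 174.00 mm; (whole slice rotated 65° about Z — lengths, areas and connectivity unchanged). So its perimeter = 174.00 mm. Layer 43 is larger (174.00 vs 102.00 mm).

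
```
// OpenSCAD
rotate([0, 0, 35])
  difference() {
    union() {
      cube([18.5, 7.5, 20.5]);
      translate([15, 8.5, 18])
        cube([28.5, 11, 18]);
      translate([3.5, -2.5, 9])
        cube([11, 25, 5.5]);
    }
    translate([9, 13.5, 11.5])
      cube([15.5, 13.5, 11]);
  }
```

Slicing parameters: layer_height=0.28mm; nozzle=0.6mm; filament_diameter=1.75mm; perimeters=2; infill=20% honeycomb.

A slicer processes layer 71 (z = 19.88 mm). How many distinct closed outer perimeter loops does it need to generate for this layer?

2

At z = 19.88 mm: the cube is present — its section is the full 18.5×7.5 rectangle; the cube at (15, 8.5) is present — its section is the full 28.5×11 rectangle; the cube at (3.5, -2.5) does not reach this height (z outside [9, 14.5]); Merging all regions: the 2 present regions are separate (no shared area or edge), so areas and boundary lengths simply add and each stays a separate island — 2 connected regions; the cube at (9, 13.5) is present — its section is the full 15.5×13.5 rectangle; After the difference (first − rest): starting from that combined region, the 15.5×13.5 cube at (9, 13.5) partially overlaps it — only the 57.00 mm² overlap (of its 209.25 mm²) is removed, clipping the outline — 2 connected regions; (rotated 35° about Z; rotation is an isometry so areas/perimeters/island counts are preserved). The result has 2 disconnected regions.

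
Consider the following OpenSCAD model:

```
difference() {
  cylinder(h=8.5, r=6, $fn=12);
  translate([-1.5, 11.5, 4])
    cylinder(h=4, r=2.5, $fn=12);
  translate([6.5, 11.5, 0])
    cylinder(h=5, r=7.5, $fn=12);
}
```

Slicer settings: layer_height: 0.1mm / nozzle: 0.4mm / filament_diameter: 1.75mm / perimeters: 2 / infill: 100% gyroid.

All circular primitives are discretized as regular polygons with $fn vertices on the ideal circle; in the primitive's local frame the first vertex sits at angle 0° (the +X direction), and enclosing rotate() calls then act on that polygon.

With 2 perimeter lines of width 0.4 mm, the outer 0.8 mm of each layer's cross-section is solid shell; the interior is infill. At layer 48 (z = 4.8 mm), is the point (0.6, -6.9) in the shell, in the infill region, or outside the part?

At z = 4.8 mm: the r=6 cylinder gives a regular 12-gon of circumradius 6 (constant along its height); the r=2.5 cylinder at (-1.5, 11.5) contributes a regular 12-gon of circumradius 2.5; the cylinder at (6.5, 11.5): section is a regular 12-gon, circumradius r=7.5; Taking the first minus the rest: starting from the r=6 cylinder, the r=2.5 cylinder at (-1.5, 11.5) misses the remaining region (no effect); the r=7.5 cylinder at (6.5, 11.5) partially overlaps it — only the 0.16 mm² overlap (of its 168.75 mm²) is removed, clipping the outline — 1 connected region. Overall, the cross-section is a single solid region. The nearest boundary edge runs (3.00, -5.20)→(-0.00, -6.00); distance from the point to it = 1.02 mm. The point is not inside any of the regions above, so it lies outside the cross-section (1.02 mm from the nearest boundary).

outside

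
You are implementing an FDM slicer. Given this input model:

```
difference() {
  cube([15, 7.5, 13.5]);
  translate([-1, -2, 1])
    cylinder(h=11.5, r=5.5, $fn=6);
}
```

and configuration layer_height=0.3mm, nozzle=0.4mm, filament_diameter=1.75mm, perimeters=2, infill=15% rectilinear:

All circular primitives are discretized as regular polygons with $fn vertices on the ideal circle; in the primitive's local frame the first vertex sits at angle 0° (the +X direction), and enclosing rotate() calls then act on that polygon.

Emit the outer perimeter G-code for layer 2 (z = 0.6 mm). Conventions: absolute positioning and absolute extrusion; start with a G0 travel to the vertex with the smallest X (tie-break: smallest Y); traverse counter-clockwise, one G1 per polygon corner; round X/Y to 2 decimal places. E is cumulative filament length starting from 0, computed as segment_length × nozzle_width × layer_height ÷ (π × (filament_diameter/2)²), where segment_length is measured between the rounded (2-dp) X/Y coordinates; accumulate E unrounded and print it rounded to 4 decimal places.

At z = 0.6 mm: the cube (footprint 15×7.5) is included at this height; the cylinder at (-1, -2) is absent (z outside [1, 12.5]); Subtracting the remaining from the first: none of the subtracted shapes is present at this height, so the 15×7.5 cube is unchanged — 1 connected region. The outline is a single polygon with 4 vertices. Extrusion per mm of travel: 0.4 × 0.3 / (π × 0.875²) = 0.049890. Accumulating E over each segment gives final E = 2.2451.

G0 X0.00 Y0.00 Z0.60
G1 X15.00 Y0.00 E0.7484
G1 X15.00 Y7.50 E1.1225
G1 X0.00 Y7.50 E1.8709
G1 X0.00 Y0.00 E2.2451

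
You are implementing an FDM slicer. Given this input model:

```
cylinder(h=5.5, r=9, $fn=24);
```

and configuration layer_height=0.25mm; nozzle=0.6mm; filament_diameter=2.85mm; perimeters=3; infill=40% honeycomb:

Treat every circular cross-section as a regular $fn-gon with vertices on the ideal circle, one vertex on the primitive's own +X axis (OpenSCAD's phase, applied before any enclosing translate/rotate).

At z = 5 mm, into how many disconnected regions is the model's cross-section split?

At z = 5 mm: the r=9 cylinder contributes a regular 24-gon of circumradius 9. The result has 1 disconnected region.

1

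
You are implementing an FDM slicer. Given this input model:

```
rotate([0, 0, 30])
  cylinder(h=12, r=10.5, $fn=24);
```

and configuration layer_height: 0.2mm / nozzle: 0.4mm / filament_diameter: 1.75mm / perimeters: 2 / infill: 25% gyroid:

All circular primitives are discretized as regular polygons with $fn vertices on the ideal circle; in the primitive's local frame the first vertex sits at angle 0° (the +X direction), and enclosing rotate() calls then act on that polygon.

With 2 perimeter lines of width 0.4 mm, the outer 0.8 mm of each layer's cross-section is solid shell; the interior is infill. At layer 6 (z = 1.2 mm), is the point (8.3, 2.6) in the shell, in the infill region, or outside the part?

At z = 1.2 mm: the r=10.5 cylinder gives a regular 24-gon of circumradius 10.5 (constant along its height); (rotated 30° about Z; rotation is an isometry so areas/perimeters/island counts are preserved). Overall, the cross-section is a single solid region. Undo the 30° rotation: the query point maps to (8.488, -1.898) in the un-rotated model frame. The nearest boundary edge runs (10.14, -2.72)→(10.50, 0.00); distance from the point to it = 1.75 mm. The point is inside the cross-section and 1.75 mm from the nearest boundary — more than the 0.8 mm shell width (2 × 0.4), so it's in the infill interior.

infill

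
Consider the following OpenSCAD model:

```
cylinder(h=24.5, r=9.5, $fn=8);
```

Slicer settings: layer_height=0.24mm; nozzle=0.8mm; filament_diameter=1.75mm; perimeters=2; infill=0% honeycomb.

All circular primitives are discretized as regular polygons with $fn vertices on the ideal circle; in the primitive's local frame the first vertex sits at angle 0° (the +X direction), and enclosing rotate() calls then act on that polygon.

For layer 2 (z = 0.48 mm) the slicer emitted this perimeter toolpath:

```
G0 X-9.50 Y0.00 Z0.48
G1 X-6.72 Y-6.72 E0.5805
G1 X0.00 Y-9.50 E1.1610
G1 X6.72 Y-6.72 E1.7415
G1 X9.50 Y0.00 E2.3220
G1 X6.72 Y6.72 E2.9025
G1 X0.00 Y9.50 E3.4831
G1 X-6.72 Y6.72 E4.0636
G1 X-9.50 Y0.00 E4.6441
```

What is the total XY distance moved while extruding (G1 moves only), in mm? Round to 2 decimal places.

58.18 mm

Sum the Euclidean lengths of each G1 segment: total = 58.18 mm.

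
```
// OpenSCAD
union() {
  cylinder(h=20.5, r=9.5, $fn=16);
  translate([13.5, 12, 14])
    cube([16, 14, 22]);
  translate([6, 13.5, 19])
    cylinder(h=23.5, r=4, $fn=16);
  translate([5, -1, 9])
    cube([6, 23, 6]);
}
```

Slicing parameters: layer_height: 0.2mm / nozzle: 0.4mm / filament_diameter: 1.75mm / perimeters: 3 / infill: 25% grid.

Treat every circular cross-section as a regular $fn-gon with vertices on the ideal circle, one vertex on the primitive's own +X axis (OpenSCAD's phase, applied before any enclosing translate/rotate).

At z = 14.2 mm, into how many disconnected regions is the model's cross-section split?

2

At z = 14.2 mm: the r=9.5 cylinder gives a regular 16-gon of circumradius 9.5 (constant along its height); the cube at (13.5, 12) (footprint 16×14) is included at this height; the cylinder at (6, 13.5) is not intersected at this z (z outside [19, 42.5]); the 6×23 cube at (5, -1) contributes its full rectangle; Combining (union): the regions partially overlap (shared area 28.90 mm²), so overlapping operands fuse into one piece — 2 connected regions. The result has 2 disconnected regions.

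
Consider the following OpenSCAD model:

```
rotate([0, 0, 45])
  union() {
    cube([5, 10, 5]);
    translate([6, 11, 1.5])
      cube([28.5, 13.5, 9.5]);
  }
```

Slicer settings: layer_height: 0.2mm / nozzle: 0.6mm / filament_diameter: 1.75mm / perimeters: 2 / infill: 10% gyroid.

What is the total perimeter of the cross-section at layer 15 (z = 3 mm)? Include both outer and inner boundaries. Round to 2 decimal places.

At z = 3 mm: the cube (footprint 5×10) is included at this height (perimeter 30.00 mm); the cube at (6, 11) is present — its section is the full 28.5×13.5 rectangle (perimeter 84.00 mm); Taking the union: the 2 present regions are separate (no shared area or edge), so areas and boundary lengths simply add and each stays a separate island — boundary = 114.00 mm; (whole slice rotated 45° about Z — lengths, areas and connectivity unchanged). Overall, the cross-section has 2 separate islands. Total boundary length (outer) = 114.00 mm.

114.00 mm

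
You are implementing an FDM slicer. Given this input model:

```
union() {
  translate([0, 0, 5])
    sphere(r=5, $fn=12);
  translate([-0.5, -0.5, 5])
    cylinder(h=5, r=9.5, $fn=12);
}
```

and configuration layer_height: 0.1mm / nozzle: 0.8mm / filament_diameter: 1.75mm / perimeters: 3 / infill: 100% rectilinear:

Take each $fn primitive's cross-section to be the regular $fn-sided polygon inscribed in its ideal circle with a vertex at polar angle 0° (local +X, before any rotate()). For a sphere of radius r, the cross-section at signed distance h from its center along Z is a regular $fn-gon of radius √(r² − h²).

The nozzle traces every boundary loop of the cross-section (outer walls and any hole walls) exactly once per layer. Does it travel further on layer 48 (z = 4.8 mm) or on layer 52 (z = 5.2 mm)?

layer 52 (z = 5.2 mm)

Layer 48 (z = 4.8): the r=5 sphere contributes a regular 12-gon of circumradius √(5²−0.2²) = 4.996 (perimeter = 2·12·4.996·sin(180°/12) = 31.03 mm); the cylinder at (-0.5, -0.5) is not intersected at this z (z outside [5, 10]); Taking the union: only the r=5 sphere is present, so the union is just that shape — boundary = 31.03 mm. So its perimeter = 31.03 mm. Layer 52 (z = 5.2): the r=5 sphere contributes a regular 12-gon of circumradius √(5²−0.2²) = 4.996 (perimeter = 2·12·4.996·sin(180°/12) = 31.03 mm); the r=9.5 cylinder at (-0.5, -0.5) gives a regular 12-gon of circumradius 9.5 (constant along its height) (perimeter = 2·12·9.500·sin(180°/12) = 59.01 mm); Merging all regions: the r=5 sphere lies entirely inside the r=9.5 cylinder at (-0.5, -0.5), so the union is just the r=9.5 cylinder at (-0.5, -0.5) — boundary = 59.01 mm. So its perimeter = 59.01 mm. Layer 52 is larger (59.01 vs 31.03 mm).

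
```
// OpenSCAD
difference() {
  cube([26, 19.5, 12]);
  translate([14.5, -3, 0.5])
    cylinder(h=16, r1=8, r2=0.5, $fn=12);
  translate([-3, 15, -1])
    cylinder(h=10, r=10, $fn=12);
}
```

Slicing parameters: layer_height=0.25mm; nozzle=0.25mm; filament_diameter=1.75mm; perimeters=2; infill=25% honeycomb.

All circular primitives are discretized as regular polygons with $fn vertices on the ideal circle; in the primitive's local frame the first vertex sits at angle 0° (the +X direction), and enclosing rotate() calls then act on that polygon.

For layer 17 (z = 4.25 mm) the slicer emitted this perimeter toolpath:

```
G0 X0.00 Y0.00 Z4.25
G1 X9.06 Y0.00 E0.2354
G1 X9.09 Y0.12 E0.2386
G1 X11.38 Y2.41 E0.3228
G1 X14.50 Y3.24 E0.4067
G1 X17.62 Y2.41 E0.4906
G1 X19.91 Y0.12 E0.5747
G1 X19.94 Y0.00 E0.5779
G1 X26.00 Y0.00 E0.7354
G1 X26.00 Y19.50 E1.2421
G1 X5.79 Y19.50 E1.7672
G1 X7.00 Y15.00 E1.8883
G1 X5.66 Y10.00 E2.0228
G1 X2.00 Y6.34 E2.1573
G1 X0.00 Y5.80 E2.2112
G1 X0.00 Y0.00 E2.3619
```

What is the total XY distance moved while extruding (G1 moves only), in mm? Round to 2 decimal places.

90.90 mm

Sum the Euclidean lengths of each G1 segment: total = 90.90 mm.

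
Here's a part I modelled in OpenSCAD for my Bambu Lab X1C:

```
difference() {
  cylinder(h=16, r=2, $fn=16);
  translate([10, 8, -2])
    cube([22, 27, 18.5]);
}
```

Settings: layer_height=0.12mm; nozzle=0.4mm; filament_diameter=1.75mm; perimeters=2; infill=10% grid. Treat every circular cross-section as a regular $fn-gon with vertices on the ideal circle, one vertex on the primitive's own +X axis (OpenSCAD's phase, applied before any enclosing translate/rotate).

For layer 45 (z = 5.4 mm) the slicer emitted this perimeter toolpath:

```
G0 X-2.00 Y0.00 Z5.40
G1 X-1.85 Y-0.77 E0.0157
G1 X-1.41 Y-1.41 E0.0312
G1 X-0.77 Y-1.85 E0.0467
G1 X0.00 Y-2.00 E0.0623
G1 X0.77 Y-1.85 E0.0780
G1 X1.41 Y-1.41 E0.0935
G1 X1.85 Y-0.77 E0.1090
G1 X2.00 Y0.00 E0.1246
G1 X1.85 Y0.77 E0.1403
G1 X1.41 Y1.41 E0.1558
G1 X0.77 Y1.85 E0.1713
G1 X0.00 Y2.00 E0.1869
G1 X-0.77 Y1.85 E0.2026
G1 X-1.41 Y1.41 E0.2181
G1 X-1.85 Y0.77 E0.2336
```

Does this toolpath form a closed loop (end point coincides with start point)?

no

Start point (G0): (-2.00, 0.00). End point (last G1): the path does not return to the start — open.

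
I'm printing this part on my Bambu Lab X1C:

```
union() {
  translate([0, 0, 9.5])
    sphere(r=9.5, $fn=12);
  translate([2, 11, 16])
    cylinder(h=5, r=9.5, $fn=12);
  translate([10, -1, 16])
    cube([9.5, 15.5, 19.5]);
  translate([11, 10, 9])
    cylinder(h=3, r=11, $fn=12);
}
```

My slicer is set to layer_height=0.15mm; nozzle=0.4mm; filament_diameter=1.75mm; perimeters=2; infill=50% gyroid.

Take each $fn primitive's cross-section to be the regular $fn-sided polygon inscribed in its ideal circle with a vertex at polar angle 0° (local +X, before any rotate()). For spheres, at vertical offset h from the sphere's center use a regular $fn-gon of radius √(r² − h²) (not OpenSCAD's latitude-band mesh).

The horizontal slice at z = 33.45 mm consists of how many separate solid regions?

1

At z = 33.45 mm: the sphere is not intersected at this z (|z−center|=23.950 > r=9.5); the cylinder at (2, 11) does not reach this height (z outside [16, 21]); the cube at (10, -1) is present — its section is the full 9.5×15.5 rectangle; the cylinder at (11, 10) is not intersected at this z (z outside [9, 12]); Taking the union: only the 9.5×15.5 cube at (10, -1) is present, so the union is just that shape — 1 connected region. The result has 1 disconnected region.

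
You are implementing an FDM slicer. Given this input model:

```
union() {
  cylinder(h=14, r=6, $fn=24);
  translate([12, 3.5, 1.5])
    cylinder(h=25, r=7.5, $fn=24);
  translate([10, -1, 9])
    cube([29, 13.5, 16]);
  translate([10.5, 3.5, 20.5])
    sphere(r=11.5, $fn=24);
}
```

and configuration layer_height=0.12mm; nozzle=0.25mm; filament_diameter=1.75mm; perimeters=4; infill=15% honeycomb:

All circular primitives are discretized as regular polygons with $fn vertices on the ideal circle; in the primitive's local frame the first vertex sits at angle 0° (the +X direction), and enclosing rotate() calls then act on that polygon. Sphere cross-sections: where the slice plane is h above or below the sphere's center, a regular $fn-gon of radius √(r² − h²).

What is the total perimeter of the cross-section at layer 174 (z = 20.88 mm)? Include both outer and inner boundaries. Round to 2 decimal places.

At z = 20.88 mm: the cylinder is not intersected at this z (z outside [0, 14]); the r=7.5 cylinder at (12, 3.5) gives a regular 24-gon of circumradius 7.5 (constant along its height) (perimeter = 2·24·7.500·sin(180°/24) = 46.99 mm); the cube at (10, -1) (footprint 29×13.5) is included at this height (perimeter 85.00 mm); the sphere at (10.5, 3.5): section is a regular 24-gon, circumradius = √(r²−h²) = √(11.5²−0.38²) = 11.494 (perimeter = 2·24·11.494·sin(180°/24) = 72.01 mm); Taking the union: the regions partially overlap (shared area 322.42 mm²), so the edge portions inside another operand are dropped and the merged outline is re-measured after clipping — boundary = 109.96 mm. Overall, the cross-section is a single solid region. Total boundary length (outer) = 109.96 mm.

109.96 mm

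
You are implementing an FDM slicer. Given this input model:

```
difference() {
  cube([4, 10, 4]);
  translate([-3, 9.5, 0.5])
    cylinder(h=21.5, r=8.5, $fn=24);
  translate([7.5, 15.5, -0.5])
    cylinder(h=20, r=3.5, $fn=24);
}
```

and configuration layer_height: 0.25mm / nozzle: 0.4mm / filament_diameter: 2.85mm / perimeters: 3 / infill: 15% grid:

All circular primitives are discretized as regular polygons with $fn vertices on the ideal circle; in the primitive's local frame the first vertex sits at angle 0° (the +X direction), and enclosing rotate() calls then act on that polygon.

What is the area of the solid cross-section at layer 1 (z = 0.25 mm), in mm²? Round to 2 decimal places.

40.00 mm²

At z = 0.25 mm: the cube is present — its section is the full 4×10 rectangle (area 40.00 mm²); the cylinder at (-3, 9.5) is absent (z outside [0.5, 22]); the cylinder at (7.5, 15.5): section is a regular 24-gon, circumradius r=3.5 (area = (24/2)·3.500²·sin(360°/24) = 38.05 mm²); Taking the first minus the rest: starting from the 4×10 cube (40.00 mm²), the r=3.5 cylinder at (7.5, 15.5) misses the remaining region (no effect) — area = 40.00 mm². Overall, the cross-section is a single solid region. Net area = 40.00 mm².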